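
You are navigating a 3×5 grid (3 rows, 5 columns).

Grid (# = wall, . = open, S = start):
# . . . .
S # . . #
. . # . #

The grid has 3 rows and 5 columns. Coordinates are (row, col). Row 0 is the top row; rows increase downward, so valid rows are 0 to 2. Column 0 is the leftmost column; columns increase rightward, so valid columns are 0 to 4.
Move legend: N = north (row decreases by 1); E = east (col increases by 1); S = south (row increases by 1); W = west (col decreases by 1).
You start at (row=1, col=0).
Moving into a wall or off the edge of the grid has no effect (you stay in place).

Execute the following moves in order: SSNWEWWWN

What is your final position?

Start: (row=1, col=0)
  S (south): (row=1, col=0) -> (row=2, col=0)
  S (south): blocked, stay at (row=2, col=0)
  N (north): (row=2, col=0) -> (row=1, col=0)
  W (west): blocked, stay at (row=1, col=0)
  E (east): blocked, stay at (row=1, col=0)
  [×3]W (west): blocked, stay at (row=1, col=0)
  N (north): blocked, stay at (row=1, col=0)
Final: (row=1, col=0)

Answer: Final position: (row=1, col=0)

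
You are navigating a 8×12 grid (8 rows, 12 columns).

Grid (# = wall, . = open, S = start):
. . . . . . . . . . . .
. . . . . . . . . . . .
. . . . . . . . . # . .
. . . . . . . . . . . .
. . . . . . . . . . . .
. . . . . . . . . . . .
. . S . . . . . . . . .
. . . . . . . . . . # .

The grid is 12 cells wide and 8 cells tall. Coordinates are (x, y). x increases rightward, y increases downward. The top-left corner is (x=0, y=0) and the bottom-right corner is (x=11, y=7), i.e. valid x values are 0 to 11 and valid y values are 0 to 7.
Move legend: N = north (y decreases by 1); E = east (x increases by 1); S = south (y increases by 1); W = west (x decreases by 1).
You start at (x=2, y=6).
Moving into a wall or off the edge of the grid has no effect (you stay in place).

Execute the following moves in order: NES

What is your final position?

Start: (x=2, y=6)
  N (north): (x=2, y=6) -> (x=2, y=5)
  E (east): (x=2, y=5) -> (x=3, y=5)
  S (south): (x=3, y=5) -> (x=3, y=6)
Final: (x=3, y=6)

Answer: Final position: (x=3, y=6)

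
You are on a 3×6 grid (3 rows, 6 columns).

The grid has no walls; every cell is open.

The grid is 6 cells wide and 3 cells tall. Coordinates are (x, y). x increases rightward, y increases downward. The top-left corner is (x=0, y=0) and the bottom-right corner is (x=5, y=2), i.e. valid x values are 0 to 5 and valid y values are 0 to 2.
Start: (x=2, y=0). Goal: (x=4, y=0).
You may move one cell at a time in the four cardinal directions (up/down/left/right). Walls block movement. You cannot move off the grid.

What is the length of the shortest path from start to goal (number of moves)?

Answer: Shortest path length: 2

Derivation:
BFS from (x=2, y=0) until reaching (x=4, y=0):
  Distance 0: (x=2, y=0)
  Distance 1: (x=1, y=0), (x=3, y=0), (x=2, y=1)
  Distance 2: (x=0, y=0), (x=4, y=0), (x=1, y=1), (x=3, y=1), (x=2, y=2)  <- goal reached here
One shortest path (2 moves): (x=2, y=0) -> (x=3, y=0) -> (x=4, y=0)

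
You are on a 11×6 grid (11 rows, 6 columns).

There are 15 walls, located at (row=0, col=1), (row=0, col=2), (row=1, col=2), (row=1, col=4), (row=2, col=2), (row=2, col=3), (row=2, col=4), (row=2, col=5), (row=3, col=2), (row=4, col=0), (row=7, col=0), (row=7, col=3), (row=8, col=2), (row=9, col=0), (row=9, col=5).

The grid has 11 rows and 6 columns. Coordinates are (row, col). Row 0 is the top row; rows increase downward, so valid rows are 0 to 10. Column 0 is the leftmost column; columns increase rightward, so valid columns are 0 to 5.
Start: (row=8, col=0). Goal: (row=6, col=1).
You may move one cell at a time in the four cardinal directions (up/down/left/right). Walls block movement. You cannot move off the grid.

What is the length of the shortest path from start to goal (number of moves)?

Answer: Shortest path length: 3

Derivation:
BFS from (row=8, col=0) until reaching (row=6, col=1):
  Distance 0: (row=8, col=0)
  Distance 1: (row=8, col=1)
  Distance 2: (row=7, col=1), (row=9, col=1)
  Distance 3: (row=6, col=1), (row=7, col=2), (row=9, col=2), (row=10, col=1)  <- goal reached here
One shortest path (3 moves): (row=8, col=0) -> (row=8, col=1) -> (row=7, col=1) -> (row=6, col=1)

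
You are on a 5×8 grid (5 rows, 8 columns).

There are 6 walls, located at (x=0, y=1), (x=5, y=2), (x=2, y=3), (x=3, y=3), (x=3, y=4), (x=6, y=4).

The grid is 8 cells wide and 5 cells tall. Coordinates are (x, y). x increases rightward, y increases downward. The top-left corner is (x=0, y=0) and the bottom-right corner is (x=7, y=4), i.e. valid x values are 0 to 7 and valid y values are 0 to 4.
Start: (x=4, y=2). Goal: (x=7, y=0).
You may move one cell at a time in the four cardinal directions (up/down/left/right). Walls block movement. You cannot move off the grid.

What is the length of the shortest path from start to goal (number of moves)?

BFS from (x=4, y=2) until reaching (x=7, y=0):
  Distance 0: (x=4, y=2)
  Distance 1: (x=4, y=1), (x=3, y=2), (x=4, y=3)
  Distance 2: (x=4, y=0), (x=3, y=1), (x=5, y=1), (x=2, y=2), (x=5, y=3), (x=4, y=4)
  Distance 3: (x=3, y=0), (x=5, y=0), (x=2, y=1), (x=6, y=1), (x=1, y=2), (x=6, y=3), (x=5, y=4)
  Distance 4: (x=2, y=0), (x=6, y=0), (x=1, y=1), (x=7, y=1), (x=0, y=2), (x=6, y=2), (x=1, y=3), (x=7, y=3)
  Distance 5: (x=1, y=0), (x=7, y=0), (x=7, y=2), (x=0, y=3), (x=1, y=4), (x=7, y=4)  <- goal reached here
One shortest path (5 moves): (x=4, y=2) -> (x=4, y=1) -> (x=5, y=1) -> (x=6, y=1) -> (x=7, y=1) -> (x=7, y=0)

Answer: Shortest path length: 5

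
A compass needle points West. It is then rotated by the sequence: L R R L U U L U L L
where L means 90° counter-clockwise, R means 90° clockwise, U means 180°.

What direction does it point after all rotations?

Start: West
  L (left (90° counter-clockwise)) -> South
  R (right (90° clockwise)) -> West
  R (right (90° clockwise)) -> North
  L (left (90° counter-clockwise)) -> West
  U (U-turn (180°)) -> East
  U (U-turn (180°)) -> West
  L (left (90° counter-clockwise)) -> South
  U (U-turn (180°)) -> North
  L (left (90° counter-clockwise)) -> West
  L (left (90° counter-clockwise)) -> South
Final: South

Answer: Final heading: South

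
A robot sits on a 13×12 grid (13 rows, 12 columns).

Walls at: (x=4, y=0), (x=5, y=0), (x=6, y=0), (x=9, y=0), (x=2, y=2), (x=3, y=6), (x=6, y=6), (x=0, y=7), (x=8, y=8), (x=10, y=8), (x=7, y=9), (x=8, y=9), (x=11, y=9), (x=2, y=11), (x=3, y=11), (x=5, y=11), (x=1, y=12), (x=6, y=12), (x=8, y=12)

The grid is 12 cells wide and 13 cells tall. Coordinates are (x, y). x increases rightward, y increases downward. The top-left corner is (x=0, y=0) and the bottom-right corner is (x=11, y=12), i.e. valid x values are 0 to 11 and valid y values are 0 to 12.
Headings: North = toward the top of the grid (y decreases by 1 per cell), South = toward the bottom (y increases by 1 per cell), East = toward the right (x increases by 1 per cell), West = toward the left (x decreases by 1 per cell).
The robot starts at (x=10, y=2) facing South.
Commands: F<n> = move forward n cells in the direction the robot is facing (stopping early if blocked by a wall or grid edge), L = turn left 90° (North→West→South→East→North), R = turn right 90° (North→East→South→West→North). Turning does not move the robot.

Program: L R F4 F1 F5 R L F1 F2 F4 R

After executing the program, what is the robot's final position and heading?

Start: (x=10, y=2), facing South
  L: turn left, now facing East
  R: turn right, now facing South
  F4: move forward 4, now at (x=10, y=6)
  F1: move forward 1, now at (x=10, y=7)
  F5: move forward 0/5 (blocked), now at (x=10, y=7)
  R: turn right, now facing West
  L: turn left, now facing South
  F1: move forward 0/1 (blocked), now at (x=10, y=7)
  F2: move forward 0/2 (blocked), now at (x=10, y=7)
  F4: move forward 0/4 (blocked), now at (x=10, y=7)
  R: turn right, now facing West
Final: (x=10, y=7), facing West

Answer: Final position: (x=10, y=7), facing West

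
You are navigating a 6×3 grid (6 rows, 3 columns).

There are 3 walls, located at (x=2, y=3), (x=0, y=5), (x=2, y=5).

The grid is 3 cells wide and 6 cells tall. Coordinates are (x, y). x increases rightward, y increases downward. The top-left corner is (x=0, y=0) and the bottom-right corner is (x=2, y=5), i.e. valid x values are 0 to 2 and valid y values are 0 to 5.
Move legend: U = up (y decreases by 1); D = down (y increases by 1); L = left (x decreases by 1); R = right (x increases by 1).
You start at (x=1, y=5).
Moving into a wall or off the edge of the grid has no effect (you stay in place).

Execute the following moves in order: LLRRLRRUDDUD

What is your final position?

Start: (x=1, y=5)
  L (left): blocked, stay at (x=1, y=5)
  L (left): blocked, stay at (x=1, y=5)
  R (right): blocked, stay at (x=1, y=5)
  R (right): blocked, stay at (x=1, y=5)
  L (left): blocked, stay at (x=1, y=5)
  R (right): blocked, stay at (x=1, y=5)
  R (right): blocked, stay at (x=1, y=5)
  U (up): (x=1, y=5) -> (x=1, y=4)
  D (down): (x=1, y=4) -> (x=1, y=5)
  D (down): blocked, stay at (x=1, y=5)
  U (up): (x=1, y=5) -> (x=1, y=4)
  D (down): (x=1, y=4) -> (x=1, y=5)
Final: (x=1, y=5)

Answer: Final position: (x=1, y=5)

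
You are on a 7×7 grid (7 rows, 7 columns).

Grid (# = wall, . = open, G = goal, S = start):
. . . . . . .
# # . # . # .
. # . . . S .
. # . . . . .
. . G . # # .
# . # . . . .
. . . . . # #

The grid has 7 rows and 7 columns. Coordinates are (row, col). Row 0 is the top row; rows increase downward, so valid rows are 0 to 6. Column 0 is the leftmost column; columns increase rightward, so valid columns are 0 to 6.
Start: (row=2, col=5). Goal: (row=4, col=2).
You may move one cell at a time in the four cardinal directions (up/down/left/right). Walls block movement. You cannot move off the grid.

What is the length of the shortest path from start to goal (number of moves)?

BFS from (row=2, col=5) until reaching (row=4, col=2):
  Distance 0: (row=2, col=5)
  Distance 1: (row=2, col=4), (row=2, col=6), (row=3, col=5)
  Distance 2: (row=1, col=4), (row=1, col=6), (row=2, col=3), (row=3, col=4), (row=3, col=6)
  Distance 3: (row=0, col=4), (row=0, col=6), (row=2, col=2), (row=3, col=3), (row=4, col=6)
  Distance 4: (row=0, col=3), (row=0, col=5), (row=1, col=2), (row=3, col=2), (row=4, col=3), (row=5, col=6)
  Distance 5: (row=0, col=2), (row=4, col=2), (row=5, col=3), (row=5, col=5)  <- goal reached here
One shortest path (5 moves): (row=2, col=5) -> (row=2, col=4) -> (row=2, col=3) -> (row=2, col=2) -> (row=3, col=2) -> (row=4, col=2)

Answer: Shortest path length: 5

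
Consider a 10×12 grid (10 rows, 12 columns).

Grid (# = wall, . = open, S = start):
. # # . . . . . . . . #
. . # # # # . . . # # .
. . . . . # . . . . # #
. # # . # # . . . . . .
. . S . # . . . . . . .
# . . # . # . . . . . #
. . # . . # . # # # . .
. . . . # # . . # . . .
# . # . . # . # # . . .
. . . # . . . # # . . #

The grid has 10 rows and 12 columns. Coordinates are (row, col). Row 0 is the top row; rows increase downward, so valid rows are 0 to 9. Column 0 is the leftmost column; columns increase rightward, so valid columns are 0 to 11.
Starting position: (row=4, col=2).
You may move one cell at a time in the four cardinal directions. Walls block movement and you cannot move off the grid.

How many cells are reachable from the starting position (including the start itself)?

BFS flood-fill from (row=4, col=2):
  Distance 0: (row=4, col=2)
  Distance 1: (row=4, col=1), (row=4, col=3), (row=5, col=2)
  Distance 2: (row=3, col=3), (row=4, col=0), (row=5, col=1)
  Distance 3: (row=2, col=3), (row=3, col=0), (row=6, col=1)
  Distance 4: (row=2, col=0), (row=2, col=2), (row=2, col=4), (row=6, col=0), (row=7, col=1)
  Distance 5: (row=1, col=0), (row=2, col=1), (row=7, col=0), (row=7, col=2), (row=8, col=1)
  Distance 6: (row=0, col=0), (row=1, col=1), (row=7, col=3), (row=9, col=1)
  Distance 7: (row=6, col=3), (row=8, col=3), (row=9, col=0), (row=9, col=2)
  Distance 8: (row=6, col=4), (row=8, col=4)
  Distance 9: (row=5, col=4), (row=9, col=4)
  Distance 10: (row=9, col=5)
  Distance 11: (row=9, col=6)
  Distance 12: (row=8, col=6)
  Distance 13: (row=7, col=6)
  Distance 14: (row=6, col=6), (row=7, col=7)
  Distance 15: (row=5, col=6)
  Distance 16: (row=4, col=6), (row=5, col=7)
  Distance 17: (row=3, col=6), (row=4, col=5), (row=4, col=7), (row=5, col=8)
  Distance 18: (row=2, col=6), (row=3, col=7), (row=4, col=8), (row=5, col=9)
  Distance 19: (row=1, col=6), (row=2, col=7), (row=3, col=8), (row=4, col=9), (row=5, col=10)
  Distance 20: (row=0, col=6), (row=1, col=7), (row=2, col=8), (row=3, col=9), (row=4, col=10), (row=6, col=10)
  Distance 21: (row=0, col=5), (row=0, col=7), (row=1, col=8), (row=2, col=9), (row=3, col=10), (row=4, col=11), (row=6, col=11), (row=7, col=10)
  Distance 22: (row=0, col=4), (row=0, col=8), (row=3, col=11), (row=7, col=9), (row=7, col=11), (row=8, col=10)
  Distance 23: (row=0, col=3), (row=0, col=9), (row=8, col=9), (row=8, col=11), (row=9, col=10)
  Distance 24: (row=0, col=10), (row=9, col=9)
Total reachable: 81 (grid has 82 open cells total)

Answer: Reachable cells: 81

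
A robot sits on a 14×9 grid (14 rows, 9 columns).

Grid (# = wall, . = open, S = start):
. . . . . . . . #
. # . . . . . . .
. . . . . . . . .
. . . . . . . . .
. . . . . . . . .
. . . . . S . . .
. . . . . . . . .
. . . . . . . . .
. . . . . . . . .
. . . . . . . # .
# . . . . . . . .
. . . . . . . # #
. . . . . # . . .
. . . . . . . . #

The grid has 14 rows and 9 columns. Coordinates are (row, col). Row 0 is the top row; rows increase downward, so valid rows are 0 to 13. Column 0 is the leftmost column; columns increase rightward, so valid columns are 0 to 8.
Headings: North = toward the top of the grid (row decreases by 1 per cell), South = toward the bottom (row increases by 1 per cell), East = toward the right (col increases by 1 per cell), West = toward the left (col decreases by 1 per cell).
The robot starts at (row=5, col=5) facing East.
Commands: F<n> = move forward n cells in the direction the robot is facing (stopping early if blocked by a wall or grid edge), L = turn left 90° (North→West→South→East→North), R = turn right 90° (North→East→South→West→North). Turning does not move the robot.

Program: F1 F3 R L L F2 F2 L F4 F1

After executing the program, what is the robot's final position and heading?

Start: (row=5, col=5), facing East
  F1: move forward 1, now at (row=5, col=6)
  F3: move forward 2/3 (blocked), now at (row=5, col=8)
  R: turn right, now facing South
  L: turn left, now facing East
  L: turn left, now facing North
  F2: move forward 2, now at (row=3, col=8)
  F2: move forward 2, now at (row=1, col=8)
  L: turn left, now facing West
  F4: move forward 4, now at (row=1, col=4)
  F1: move forward 1, now at (row=1, col=3)
Final: (row=1, col=3), facing West

Answer: Final position: (row=1, col=3), facing West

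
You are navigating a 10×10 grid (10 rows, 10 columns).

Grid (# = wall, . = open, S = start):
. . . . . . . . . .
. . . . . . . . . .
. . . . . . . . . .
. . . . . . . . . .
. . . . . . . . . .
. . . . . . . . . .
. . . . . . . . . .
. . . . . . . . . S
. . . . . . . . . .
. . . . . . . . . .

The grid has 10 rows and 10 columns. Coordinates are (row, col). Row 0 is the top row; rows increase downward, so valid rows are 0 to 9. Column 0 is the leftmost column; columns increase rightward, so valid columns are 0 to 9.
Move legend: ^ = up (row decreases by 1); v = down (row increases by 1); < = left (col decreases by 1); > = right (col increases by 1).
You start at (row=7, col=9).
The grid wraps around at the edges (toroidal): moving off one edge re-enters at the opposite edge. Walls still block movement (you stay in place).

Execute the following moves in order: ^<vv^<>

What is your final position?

Answer: Final position: (row=7, col=8)

Derivation:
Start: (row=7, col=9)
  ^ (up): (row=7, col=9) -> (row=6, col=9)
  < (left): (row=6, col=9) -> (row=6, col=8)
  v (down): (row=6, col=8) -> (row=7, col=8)
  v (down): (row=7, col=8) -> (row=8, col=8)
  ^ (up): (row=8, col=8) -> (row=7, col=8)
  < (left): (row=7, col=8) -> (row=7, col=7)
  > (right): (row=7, col=7) -> (row=7, col=8)
Final: (row=7, col=8)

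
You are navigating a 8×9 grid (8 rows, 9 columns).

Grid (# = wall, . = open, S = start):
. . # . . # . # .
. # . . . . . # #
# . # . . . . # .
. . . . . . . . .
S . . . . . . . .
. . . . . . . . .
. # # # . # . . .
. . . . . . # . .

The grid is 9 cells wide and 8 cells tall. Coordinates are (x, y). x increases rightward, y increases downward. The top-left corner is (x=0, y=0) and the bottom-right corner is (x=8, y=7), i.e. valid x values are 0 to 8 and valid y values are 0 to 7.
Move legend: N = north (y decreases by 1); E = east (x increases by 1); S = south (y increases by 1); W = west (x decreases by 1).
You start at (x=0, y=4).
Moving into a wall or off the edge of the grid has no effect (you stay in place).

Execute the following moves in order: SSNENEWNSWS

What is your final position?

Answer: Final position: (x=0, y=5)

Derivation:
Start: (x=0, y=4)
  S (south): (x=0, y=4) -> (x=0, y=5)
  S (south): (x=0, y=5) -> (x=0, y=6)
  N (north): (x=0, y=6) -> (x=0, y=5)
  E (east): (x=0, y=5) -> (x=1, y=5)
  N (north): (x=1, y=5) -> (x=1, y=4)
  E (east): (x=1, y=4) -> (x=2, y=4)
  W (west): (x=2, y=4) -> (x=1, y=4)
  N (north): (x=1, y=4) -> (x=1, y=3)
  S (south): (x=1, y=3) -> (x=1, y=4)
  W (west): (x=1, y=4) -> (x=0, y=4)
  S (south): (x=0, y=4) -> (x=0, y=5)
Final: (x=0, y=5)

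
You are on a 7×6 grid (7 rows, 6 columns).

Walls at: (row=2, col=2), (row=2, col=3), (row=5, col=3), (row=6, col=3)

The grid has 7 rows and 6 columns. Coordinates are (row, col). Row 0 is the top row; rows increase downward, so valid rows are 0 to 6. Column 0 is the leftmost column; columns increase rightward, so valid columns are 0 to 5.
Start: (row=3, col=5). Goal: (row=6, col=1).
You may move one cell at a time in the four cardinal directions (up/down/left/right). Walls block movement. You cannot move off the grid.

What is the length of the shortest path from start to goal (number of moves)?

BFS from (row=3, col=5) until reaching (row=6, col=1):
  Distance 0: (row=3, col=5)
  Distance 1: (row=2, col=5), (row=3, col=4), (row=4, col=5)
  Distance 2: (row=1, col=5), (row=2, col=4), (row=3, col=3), (row=4, col=4), (row=5, col=5)
  Distance 3: (row=0, col=5), (row=1, col=4), (row=3, col=2), (row=4, col=3), (row=5, col=4), (row=6, col=5)
  Distance 4: (row=0, col=4), (row=1, col=3), (row=3, col=1), (row=4, col=2), (row=6, col=4)
  Distance 5: (row=0, col=3), (row=1, col=2), (row=2, col=1), (row=3, col=0), (row=4, col=1), (row=5, col=2)
  Distance 6: (row=0, col=2), (row=1, col=1), (row=2, col=0), (row=4, col=0), (row=5, col=1), (row=6, col=2)
  Distance 7: (row=0, col=1), (row=1, col=0), (row=5, col=0), (row=6, col=1)  <- goal reached here
One shortest path (7 moves): (row=3, col=5) -> (row=3, col=4) -> (row=3, col=3) -> (row=3, col=2) -> (row=3, col=1) -> (row=4, col=1) -> (row=5, col=1) -> (row=6, col=1)

Answer: Shortest path length: 7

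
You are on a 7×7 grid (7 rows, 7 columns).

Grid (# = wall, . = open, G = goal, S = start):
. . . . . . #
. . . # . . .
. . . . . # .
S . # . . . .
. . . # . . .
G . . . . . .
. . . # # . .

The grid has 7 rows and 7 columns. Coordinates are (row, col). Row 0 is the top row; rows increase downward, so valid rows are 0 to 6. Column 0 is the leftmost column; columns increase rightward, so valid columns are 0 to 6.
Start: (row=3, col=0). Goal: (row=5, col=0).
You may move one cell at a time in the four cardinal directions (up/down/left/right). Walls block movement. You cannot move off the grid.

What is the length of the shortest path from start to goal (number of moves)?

Answer: Shortest path length: 2

Derivation:
BFS from (row=3, col=0) until reaching (row=5, col=0):
  Distance 0: (row=3, col=0)
  Distance 1: (row=2, col=0), (row=3, col=1), (row=4, col=0)
  Distance 2: (row=1, col=0), (row=2, col=1), (row=4, col=1), (row=5, col=0)  <- goal reached here
One shortest path (2 moves): (row=3, col=0) -> (row=4, col=0) -> (row=5, col=0)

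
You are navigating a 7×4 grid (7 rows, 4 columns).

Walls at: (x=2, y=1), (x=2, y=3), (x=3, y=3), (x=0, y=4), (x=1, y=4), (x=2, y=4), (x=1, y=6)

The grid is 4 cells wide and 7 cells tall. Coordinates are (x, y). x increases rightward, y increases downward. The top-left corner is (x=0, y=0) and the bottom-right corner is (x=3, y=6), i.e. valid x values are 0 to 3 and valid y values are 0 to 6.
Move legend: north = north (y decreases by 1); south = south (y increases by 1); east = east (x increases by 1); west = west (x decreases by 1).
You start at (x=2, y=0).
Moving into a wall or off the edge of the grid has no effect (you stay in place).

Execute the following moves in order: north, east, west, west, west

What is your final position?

Answer: Final position: (x=0, y=0)

Derivation:
Start: (x=2, y=0)
  north (north): blocked, stay at (x=2, y=0)
  east (east): (x=2, y=0) -> (x=3, y=0)
  west (west): (x=3, y=0) -> (x=2, y=0)
  west (west): (x=2, y=0) -> (x=1, y=0)
  west (west): (x=1, y=0) -> (x=0, y=0)
Final: (x=0, y=0)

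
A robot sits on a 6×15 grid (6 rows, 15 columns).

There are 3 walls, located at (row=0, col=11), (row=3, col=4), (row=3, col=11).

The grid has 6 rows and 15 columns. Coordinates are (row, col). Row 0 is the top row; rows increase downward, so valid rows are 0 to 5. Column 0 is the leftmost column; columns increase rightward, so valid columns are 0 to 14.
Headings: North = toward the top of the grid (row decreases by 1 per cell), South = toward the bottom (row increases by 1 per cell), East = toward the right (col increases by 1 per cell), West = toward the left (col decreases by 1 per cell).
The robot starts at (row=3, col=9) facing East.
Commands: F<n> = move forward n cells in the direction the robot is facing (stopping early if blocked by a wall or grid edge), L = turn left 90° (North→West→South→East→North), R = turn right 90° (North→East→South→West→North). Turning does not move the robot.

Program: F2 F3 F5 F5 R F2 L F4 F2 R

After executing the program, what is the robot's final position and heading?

Start: (row=3, col=9), facing East
  F2: move forward 1/2 (blocked), now at (row=3, col=10)
  F3: move forward 0/3 (blocked), now at (row=3, col=10)
  F5: move forward 0/5 (blocked), now at (row=3, col=10)
  F5: move forward 0/5 (blocked), now at (row=3, col=10)
  R: turn right, now facing South
  F2: move forward 2, now at (row=5, col=10)
  L: turn left, now facing East
  F4: move forward 4, now at (row=5, col=14)
  F2: move forward 0/2 (blocked), now at (row=5, col=14)
  R: turn right, now facing South
Final: (row=5, col=14), facing South

Answer: Final position: (row=5, col=14), facing South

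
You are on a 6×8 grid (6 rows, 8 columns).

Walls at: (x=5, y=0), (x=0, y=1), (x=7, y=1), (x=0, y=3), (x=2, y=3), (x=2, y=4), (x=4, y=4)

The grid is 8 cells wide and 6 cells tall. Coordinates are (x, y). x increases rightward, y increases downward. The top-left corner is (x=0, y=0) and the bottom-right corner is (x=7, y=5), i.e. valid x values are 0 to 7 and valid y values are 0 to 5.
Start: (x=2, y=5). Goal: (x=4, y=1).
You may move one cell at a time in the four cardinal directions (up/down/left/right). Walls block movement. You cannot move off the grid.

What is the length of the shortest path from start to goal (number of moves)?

Answer: Shortest path length: 6

Derivation:
BFS from (x=2, y=5) until reaching (x=4, y=1):
  Distance 0: (x=2, y=5)
  Distance 1: (x=1, y=5), (x=3, y=5)
  Distance 2: (x=1, y=4), (x=3, y=4), (x=0, y=5), (x=4, y=5)
  Distance 3: (x=1, y=3), (x=3, y=3), (x=0, y=4), (x=5, y=5)
  Distance 4: (x=1, y=2), (x=3, y=2), (x=4, y=3), (x=5, y=4), (x=6, y=5)
  Distance 5: (x=1, y=1), (x=3, y=1), (x=0, y=2), (x=2, y=2), (x=4, y=2), (x=5, y=3), (x=6, y=4), (x=7, y=5)
  Distance 6: (x=1, y=0), (x=3, y=0), (x=2, y=1), (x=4, y=1), (x=5, y=2), (x=6, y=3), (x=7, y=4)  <- goal reached here
One shortest path (6 moves): (x=2, y=5) -> (x=3, y=5) -> (x=3, y=4) -> (x=3, y=3) -> (x=4, y=3) -> (x=4, y=2) -> (x=4, y=1)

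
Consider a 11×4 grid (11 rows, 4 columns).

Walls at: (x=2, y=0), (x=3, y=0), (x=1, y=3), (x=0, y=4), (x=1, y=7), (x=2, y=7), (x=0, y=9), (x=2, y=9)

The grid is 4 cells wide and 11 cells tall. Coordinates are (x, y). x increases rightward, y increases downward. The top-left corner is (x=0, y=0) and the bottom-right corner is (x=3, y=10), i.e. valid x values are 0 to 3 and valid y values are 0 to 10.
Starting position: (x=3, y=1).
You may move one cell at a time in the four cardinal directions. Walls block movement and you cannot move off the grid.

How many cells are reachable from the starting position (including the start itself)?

BFS flood-fill from (x=3, y=1):
  Distance 0: (x=3, y=1)
  Distance 1: (x=2, y=1), (x=3, y=2)
  Distance 2: (x=1, y=1), (x=2, y=2), (x=3, y=3)
  Distance 3: (x=1, y=0), (x=0, y=1), (x=1, y=2), (x=2, y=3), (x=3, y=4)
  Distance 4: (x=0, y=0), (x=0, y=2), (x=2, y=4), (x=3, y=5)
  Distance 5: (x=0, y=3), (x=1, y=4), (x=2, y=5), (x=3, y=6)
  Distance 6: (x=1, y=5), (x=2, y=6), (x=3, y=7)
  Distance 7: (x=0, y=5), (x=1, y=6), (x=3, y=8)
  Distance 8: (x=0, y=6), (x=2, y=8), (x=3, y=9)
  Distance 9: (x=0, y=7), (x=1, y=8), (x=3, y=10)
  Distance 10: (x=0, y=8), (x=1, y=9), (x=2, y=10)
  Distance 11: (x=1, y=10)
  Distance 12: (x=0, y=10)
Total reachable: 36 (grid has 36 open cells total)

Answer: Reachable cells: 36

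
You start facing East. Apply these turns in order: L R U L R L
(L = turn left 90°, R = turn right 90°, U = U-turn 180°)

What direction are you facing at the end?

Start: East
  L (left (90° counter-clockwise)) -> North
  R (right (90° clockwise)) -> East
  U (U-turn (180°)) -> West
  L (left (90° counter-clockwise)) -> South
  R (right (90° clockwise)) -> West
  L (left (90° counter-clockwise)) -> South
Final: South

Answer: Final heading: South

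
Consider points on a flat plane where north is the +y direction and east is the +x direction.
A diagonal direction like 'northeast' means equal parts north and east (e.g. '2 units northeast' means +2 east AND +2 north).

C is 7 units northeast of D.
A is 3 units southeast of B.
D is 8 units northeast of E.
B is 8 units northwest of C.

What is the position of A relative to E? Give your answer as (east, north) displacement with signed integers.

Place E at the origin (east=0, north=0).
  D is 8 units northeast of E: delta (east=+8, north=+8); D at (east=8, north=8).
  C is 7 units northeast of D: delta (east=+7, north=+7); C at (east=15, north=15).
  B is 8 units northwest of C: delta (east=-8, north=+8); B at (east=7, north=23).
  A is 3 units southeast of B: delta (east=+3, north=-3); A at (east=10, north=20).
Therefore A relative to E: (east=10, north=20).

Answer: A is at (east=10, north=20) relative to E.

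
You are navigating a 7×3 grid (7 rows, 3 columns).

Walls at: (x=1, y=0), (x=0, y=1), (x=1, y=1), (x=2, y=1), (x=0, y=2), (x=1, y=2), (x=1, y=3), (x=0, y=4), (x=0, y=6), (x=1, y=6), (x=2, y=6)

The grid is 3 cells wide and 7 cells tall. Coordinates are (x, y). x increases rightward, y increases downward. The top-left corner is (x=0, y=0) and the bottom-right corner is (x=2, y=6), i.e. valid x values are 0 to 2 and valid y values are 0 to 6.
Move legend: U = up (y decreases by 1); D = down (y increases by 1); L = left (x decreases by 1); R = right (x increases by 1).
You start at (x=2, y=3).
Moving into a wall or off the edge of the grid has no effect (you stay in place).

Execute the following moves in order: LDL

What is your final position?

Answer: Final position: (x=1, y=4)

Derivation:
Start: (x=2, y=3)
  L (left): blocked, stay at (x=2, y=3)
  D (down): (x=2, y=3) -> (x=2, y=4)
  L (left): (x=2, y=4) -> (x=1, y=4)
Final: (x=1, y=4)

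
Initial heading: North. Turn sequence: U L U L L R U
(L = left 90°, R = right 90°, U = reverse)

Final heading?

Start: North
  U (U-turn (180°)) -> South
  L (left (90° counter-clockwise)) -> East
  U (U-turn (180°)) -> West
  L (left (90° counter-clockwise)) -> South
  L (left (90° counter-clockwise)) -> East
  R (right (90° clockwise)) -> South
  U (U-turn (180°)) -> North
Final: North

Answer: Final heading: North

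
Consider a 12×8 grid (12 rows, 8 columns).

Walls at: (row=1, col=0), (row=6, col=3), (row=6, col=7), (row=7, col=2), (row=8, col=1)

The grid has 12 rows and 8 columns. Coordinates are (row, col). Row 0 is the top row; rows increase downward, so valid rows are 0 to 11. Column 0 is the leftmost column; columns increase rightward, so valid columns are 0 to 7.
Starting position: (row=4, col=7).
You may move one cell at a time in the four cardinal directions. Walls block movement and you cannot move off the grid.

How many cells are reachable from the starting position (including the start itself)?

BFS flood-fill from (row=4, col=7):
  Distance 0: (row=4, col=7)
  Distance 1: (row=3, col=7), (row=4, col=6), (row=5, col=7)
  Distance 2: (row=2, col=7), (row=3, col=6), (row=4, col=5), (row=5, col=6)
  Distance 3: (row=1, col=7), (row=2, col=6), (row=3, col=5), (row=4, col=4), (row=5, col=5), (row=6, col=6)
  Distance 4: (row=0, col=7), (row=1, col=6), (row=2, col=5), (row=3, col=4), (row=4, col=3), (row=5, col=4), (row=6, col=5), (row=7, col=6)
  Distance 5: (row=0, col=6), (row=1, col=5), (row=2, col=4), (row=3, col=3), (row=4, col=2), (row=5, col=3), (row=6, col=4), (row=7, col=5), (row=7, col=7), (row=8, col=6)
  Distance 6: (row=0, col=5), (row=1, col=4), (row=2, col=3), (row=3, col=2), (row=4, col=1), (row=5, col=2), (row=7, col=4), (row=8, col=5), (row=8, col=7), (row=9, col=6)
  Distance 7: (row=0, col=4), (row=1, col=3), (row=2, col=2), (row=3, col=1), (row=4, col=0), (row=5, col=1), (row=6, col=2), (row=7, col=3), (row=8, col=4), (row=9, col=5), (row=9, col=7), (row=10, col=6)
  Distance 8: (row=0, col=3), (row=1, col=2), (row=2, col=1), (row=3, col=0), (row=5, col=0), (row=6, col=1), (row=8, col=3), (row=9, col=4), (row=10, col=5), (row=10, col=7), (row=11, col=6)
  Distance 9: (row=0, col=2), (row=1, col=1), (row=2, col=0), (row=6, col=0), (row=7, col=1), (row=8, col=2), (row=9, col=3), (row=10, col=4), (row=11, col=5), (row=11, col=7)
  Distance 10: (row=0, col=1), (row=7, col=0), (row=9, col=2), (row=10, col=3), (row=11, col=4)
  Distance 11: (row=0, col=0), (row=8, col=0), (row=9, col=1), (row=10, col=2), (row=11, col=3)
  Distance 12: (row=9, col=0), (row=10, col=1), (row=11, col=2)
  Distance 13: (row=10, col=0), (row=11, col=1)
  Distance 14: (row=11, col=0)
Total reachable: 91 (grid has 91 open cells total)

Answer: Reachable cells: 91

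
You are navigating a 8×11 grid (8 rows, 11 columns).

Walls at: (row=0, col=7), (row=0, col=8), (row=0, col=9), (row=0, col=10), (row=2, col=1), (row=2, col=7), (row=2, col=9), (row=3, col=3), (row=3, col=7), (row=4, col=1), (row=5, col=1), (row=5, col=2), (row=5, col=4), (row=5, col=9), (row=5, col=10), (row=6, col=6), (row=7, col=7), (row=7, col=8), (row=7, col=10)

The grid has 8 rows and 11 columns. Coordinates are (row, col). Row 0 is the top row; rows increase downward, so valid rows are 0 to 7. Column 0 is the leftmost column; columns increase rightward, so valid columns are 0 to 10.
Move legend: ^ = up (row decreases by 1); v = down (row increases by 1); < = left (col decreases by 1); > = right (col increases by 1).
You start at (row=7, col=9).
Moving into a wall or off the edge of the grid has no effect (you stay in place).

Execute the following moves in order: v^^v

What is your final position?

Answer: Final position: (row=7, col=9)

Derivation:
Start: (row=7, col=9)
  v (down): blocked, stay at (row=7, col=9)
  ^ (up): (row=7, col=9) -> (row=6, col=9)
  ^ (up): blocked, stay at (row=6, col=9)
  v (down): (row=6, col=9) -> (row=7, col=9)
Final: (row=7, col=9)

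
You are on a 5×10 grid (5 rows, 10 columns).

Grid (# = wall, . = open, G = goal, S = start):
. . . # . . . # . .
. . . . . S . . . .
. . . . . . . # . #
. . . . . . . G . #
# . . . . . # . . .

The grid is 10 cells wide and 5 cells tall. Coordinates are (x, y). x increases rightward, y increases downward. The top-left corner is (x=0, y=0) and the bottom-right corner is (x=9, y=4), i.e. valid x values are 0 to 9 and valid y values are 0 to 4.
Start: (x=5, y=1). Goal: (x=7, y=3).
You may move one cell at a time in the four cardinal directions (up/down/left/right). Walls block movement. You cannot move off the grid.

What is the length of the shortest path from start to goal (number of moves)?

BFS from (x=5, y=1) until reaching (x=7, y=3):
  Distance 0: (x=5, y=1)
  Distance 1: (x=5, y=0), (x=4, y=1), (x=6, y=1), (x=5, y=2)
  Distance 2: (x=4, y=0), (x=6, y=0), (x=3, y=1), (x=7, y=1), (x=4, y=2), (x=6, y=2), (x=5, y=3)
  Distance 3: (x=2, y=1), (x=8, y=1), (x=3, y=2), (x=4, y=3), (x=6, y=3), (x=5, y=4)
  Distance 4: (x=2, y=0), (x=8, y=0), (x=1, y=1), (x=9, y=1), (x=2, y=2), (x=8, y=2), (x=3, y=3), (x=7, y=3), (x=4, y=4)  <- goal reached here
One shortest path (4 moves): (x=5, y=1) -> (x=6, y=1) -> (x=6, y=2) -> (x=6, y=3) -> (x=7, y=3)

Answer: Shortest path length: 4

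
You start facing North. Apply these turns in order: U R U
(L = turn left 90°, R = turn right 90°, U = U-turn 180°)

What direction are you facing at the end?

Answer: Final heading: East

Derivation:
Start: North
  U (U-turn (180°)) -> South
  R (right (90° clockwise)) -> West
  U (U-turn (180°)) -> East
Final: East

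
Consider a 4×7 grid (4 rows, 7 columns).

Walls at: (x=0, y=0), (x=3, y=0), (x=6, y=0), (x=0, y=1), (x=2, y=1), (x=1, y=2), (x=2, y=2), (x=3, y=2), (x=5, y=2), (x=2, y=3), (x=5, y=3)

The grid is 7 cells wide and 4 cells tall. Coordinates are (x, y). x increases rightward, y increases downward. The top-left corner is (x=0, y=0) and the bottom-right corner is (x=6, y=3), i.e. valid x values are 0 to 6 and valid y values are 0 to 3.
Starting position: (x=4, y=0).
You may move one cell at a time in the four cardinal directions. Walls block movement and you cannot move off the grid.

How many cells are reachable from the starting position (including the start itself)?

BFS flood-fill from (x=4, y=0):
  Distance 0: (x=4, y=0)
  Distance 1: (x=5, y=0), (x=4, y=1)
  Distance 2: (x=3, y=1), (x=5, y=1), (x=4, y=2)
  Distance 3: (x=6, y=1), (x=4, y=3)
  Distance 4: (x=6, y=2), (x=3, y=3)
  Distance 5: (x=6, y=3)
Total reachable: 11 (grid has 17 open cells total)

Answer: Reachable cells: 11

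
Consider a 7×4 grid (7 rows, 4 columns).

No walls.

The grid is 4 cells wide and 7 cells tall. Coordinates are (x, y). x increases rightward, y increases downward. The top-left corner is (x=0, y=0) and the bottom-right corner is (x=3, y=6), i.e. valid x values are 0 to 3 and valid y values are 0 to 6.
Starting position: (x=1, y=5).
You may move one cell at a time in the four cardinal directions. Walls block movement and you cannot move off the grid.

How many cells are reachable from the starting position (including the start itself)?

Answer: Reachable cells: 28

Derivation:
BFS flood-fill from (x=1, y=5):
  Distance 0: (x=1, y=5)
  Distance 1: (x=1, y=4), (x=0, y=5), (x=2, y=5), (x=1, y=6)
  Distance 2: (x=1, y=3), (x=0, y=4), (x=2, y=4), (x=3, y=5), (x=0, y=6), (x=2, y=6)
  Distance 3: (x=1, y=2), (x=0, y=3), (x=2, y=3), (x=3, y=4), (x=3, y=6)
  Distance 4: (x=1, y=1), (x=0, y=2), (x=2, y=2), (x=3, y=3)
  Distance 5: (x=1, y=0), (x=0, y=1), (x=2, y=1), (x=3, y=2)
  Distance 6: (x=0, y=0), (x=2, y=0), (x=3, y=1)
  Distance 7: (x=3, y=0)
Total reachable: 28 (grid has 28 open cells total)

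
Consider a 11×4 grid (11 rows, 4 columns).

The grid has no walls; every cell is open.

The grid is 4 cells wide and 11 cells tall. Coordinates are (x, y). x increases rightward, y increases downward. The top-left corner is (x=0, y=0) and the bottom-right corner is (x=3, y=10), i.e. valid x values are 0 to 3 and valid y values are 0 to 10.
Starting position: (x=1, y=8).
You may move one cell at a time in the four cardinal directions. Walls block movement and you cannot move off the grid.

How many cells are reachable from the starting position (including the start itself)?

Answer: Reachable cells: 44

Derivation:
BFS flood-fill from (x=1, y=8):
  Distance 0: (x=1, y=8)
  Distance 1: (x=1, y=7), (x=0, y=8), (x=2, y=8), (x=1, y=9)
  Distance 2: (x=1, y=6), (x=0, y=7), (x=2, y=7), (x=3, y=8), (x=0, y=9), (x=2, y=9), (x=1, y=10)
  Distance 3: (x=1, y=5), (x=0, y=6), (x=2, y=6), (x=3, y=7), (x=3, y=9), (x=0, y=10), (x=2, y=10)
  Distance 4: (x=1, y=4), (x=0, y=5), (x=2, y=5), (x=3, y=6), (x=3, y=10)
  Distance 5: (x=1, y=3), (x=0, y=4), (x=2, y=4), (x=3, y=5)
  Distance 6: (x=1, y=2), (x=0, y=3), (x=2, y=3), (x=3, y=4)
  Distance 7: (x=1, y=1), (x=0, y=2), (x=2, y=2), (x=3, y=3)
  Distance 8: (x=1, y=0), (x=0, y=1), (x=2, y=1), (x=3, y=2)
  Distance 9: (x=0, y=0), (x=2, y=0), (x=3, y=1)
  Distance 10: (x=3, y=0)
Total reachable: 44 (grid has 44 open cells total)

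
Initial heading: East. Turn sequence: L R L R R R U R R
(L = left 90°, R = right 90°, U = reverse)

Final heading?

Start: East
  L (left (90° counter-clockwise)) -> North
  R (right (90° clockwise)) -> East
  L (left (90° counter-clockwise)) -> North
  R (right (90° clockwise)) -> East
  R (right (90° clockwise)) -> South
  R (right (90° clockwise)) -> West
  U (U-turn (180°)) -> East
  R (right (90° clockwise)) -> South
  R (right (90° clockwise)) -> West
Final: West

Answer: Final heading: West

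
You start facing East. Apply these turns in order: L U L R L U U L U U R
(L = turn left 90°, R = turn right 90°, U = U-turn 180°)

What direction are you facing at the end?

Answer: Final heading: East

Derivation:
Start: East
  L (left (90° counter-clockwise)) -> North
  U (U-turn (180°)) -> South
  L (left (90° counter-clockwise)) -> East
  R (right (90° clockwise)) -> South
  L (left (90° counter-clockwise)) -> East
  U (U-turn (180°)) -> West
  U (U-turn (180°)) -> East
  L (left (90° counter-clockwise)) -> North
  U (U-turn (180°)) -> South
  U (U-turn (180°)) -> North
  R (right (90° clockwise)) -> East
Final: East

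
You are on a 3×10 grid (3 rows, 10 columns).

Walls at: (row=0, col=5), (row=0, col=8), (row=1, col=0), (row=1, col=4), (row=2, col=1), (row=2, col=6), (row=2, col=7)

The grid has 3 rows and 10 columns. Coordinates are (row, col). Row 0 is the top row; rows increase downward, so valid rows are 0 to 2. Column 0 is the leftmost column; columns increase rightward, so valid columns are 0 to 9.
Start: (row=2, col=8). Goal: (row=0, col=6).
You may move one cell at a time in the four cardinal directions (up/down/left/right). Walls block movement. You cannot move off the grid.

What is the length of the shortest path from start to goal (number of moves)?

Answer: Shortest path length: 4

Derivation:
BFS from (row=2, col=8) until reaching (row=0, col=6):
  Distance 0: (row=2, col=8)
  Distance 1: (row=1, col=8), (row=2, col=9)
  Distance 2: (row=1, col=7), (row=1, col=9)
  Distance 3: (row=0, col=7), (row=0, col=9), (row=1, col=6)
  Distance 4: (row=0, col=6), (row=1, col=5)  <- goal reached here
One shortest path (4 moves): (row=2, col=8) -> (row=1, col=8) -> (row=1, col=7) -> (row=1, col=6) -> (row=0, col=6)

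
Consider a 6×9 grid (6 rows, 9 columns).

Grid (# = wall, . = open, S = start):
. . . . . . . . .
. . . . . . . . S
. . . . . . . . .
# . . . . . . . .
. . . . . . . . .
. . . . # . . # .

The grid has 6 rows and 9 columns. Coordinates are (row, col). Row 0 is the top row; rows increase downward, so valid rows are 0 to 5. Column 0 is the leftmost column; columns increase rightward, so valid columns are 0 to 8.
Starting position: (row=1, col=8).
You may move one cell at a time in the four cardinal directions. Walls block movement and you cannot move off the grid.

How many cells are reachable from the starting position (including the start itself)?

BFS flood-fill from (row=1, col=8):
  Distance 0: (row=1, col=8)
  Distance 1: (row=0, col=8), (row=1, col=7), (row=2, col=8)
  Distance 2: (row=0, col=7), (row=1, col=6), (row=2, col=7), (row=3, col=8)
  Distance 3: (row=0, col=6), (row=1, col=5), (row=2, col=6), (row=3, col=7), (row=4, col=8)
  Distance 4: (row=0, col=5), (row=1, col=4), (row=2, col=5), (row=3, col=6), (row=4, col=7), (row=5, col=8)
  Distance 5: (row=0, col=4), (row=1, col=3), (row=2, col=4), (row=3, col=5), (row=4, col=6)
  Distance 6: (row=0, col=3), (row=1, col=2), (row=2, col=3), (row=3, col=4), (row=4, col=5), (row=5, col=6)
  Distance 7: (row=0, col=2), (row=1, col=1), (row=2, col=2), (row=3, col=3), (row=4, col=4), (row=5, col=5)
  Distance 8: (row=0, col=1), (row=1, col=0), (row=2, col=1), (row=3, col=2), (row=4, col=3)
  Distance 9: (row=0, col=0), (row=2, col=0), (row=3, col=1), (row=4, col=2), (row=5, col=3)
  Distance 10: (row=4, col=1), (row=5, col=2)
  Distance 11: (row=4, col=0), (row=5, col=1)
  Distance 12: (row=5, col=0)
Total reachable: 51 (grid has 51 open cells total)

Answer: Reachable cells: 51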